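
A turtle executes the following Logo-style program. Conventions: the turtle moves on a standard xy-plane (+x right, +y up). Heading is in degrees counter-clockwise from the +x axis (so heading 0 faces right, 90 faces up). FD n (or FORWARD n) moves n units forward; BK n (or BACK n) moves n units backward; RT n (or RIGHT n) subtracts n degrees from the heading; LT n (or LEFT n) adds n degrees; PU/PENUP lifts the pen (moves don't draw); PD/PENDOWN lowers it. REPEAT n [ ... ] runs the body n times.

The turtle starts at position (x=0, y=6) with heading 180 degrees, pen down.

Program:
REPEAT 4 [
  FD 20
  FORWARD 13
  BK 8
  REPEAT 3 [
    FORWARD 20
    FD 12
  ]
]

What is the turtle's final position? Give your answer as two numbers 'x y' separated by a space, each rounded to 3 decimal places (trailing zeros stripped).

Answer: -484 6

Derivation:
Executing turtle program step by step:
Start: pos=(0,6), heading=180, pen down
REPEAT 4 [
  -- iteration 1/4 --
  FD 20: (0,6) -> (-20,6) [heading=180, draw]
  FD 13: (-20,6) -> (-33,6) [heading=180, draw]
  BK 8: (-33,6) -> (-25,6) [heading=180, draw]
  REPEAT 3 [
    -- iteration 1/3 --
    FD 20: (-25,6) -> (-45,6) [heading=180, draw]
    FD 12: (-45,6) -> (-57,6) [heading=180, draw]
    -- iteration 2/3 --
    FD 20: (-57,6) -> (-77,6) [heading=180, draw]
    FD 12: (-77,6) -> (-89,6) [heading=180, draw]
    -- iteration 3/3 --
    FD 20: (-89,6) -> (-109,6) [heading=180, draw]
    FD 12: (-109,6) -> (-121,6) [heading=180, draw]
  ]
  -- iteration 2/4 --
  FD 20: (-121,6) -> (-141,6) [heading=180, draw]
  FD 13: (-141,6) -> (-154,6) [heading=180, draw]
  BK 8: (-154,6) -> (-146,6) [heading=180, draw]
  REPEAT 3 [
    -- iteration 1/3 --
    FD 20: (-146,6) -> (-166,6) [heading=180, draw]
    FD 12: (-166,6) -> (-178,6) [heading=180, draw]
    -- iteration 2/3 --
    FD 20: (-178,6) -> (-198,6) [heading=180, draw]
    FD 12: (-198,6) -> (-210,6) [heading=180, draw]
    -- iteration 3/3 --
    FD 20: (-210,6) -> (-230,6) [heading=180, draw]
    FD 12: (-230,6) -> (-242,6) [heading=180, draw]
  ]
  -- iteration 3/4 --
  FD 20: (-242,6) -> (-262,6) [heading=180, draw]
  FD 13: (-262,6) -> (-275,6) [heading=180, draw]
  BK 8: (-275,6) -> (-267,6) [heading=180, draw]
  REPEAT 3 [
    -- iteration 1/3 --
    FD 20: (-267,6) -> (-287,6) [heading=180, draw]
    FD 12: (-287,6) -> (-299,6) [heading=180, draw]
    -- iteration 2/3 --
    FD 20: (-299,6) -> (-319,6) [heading=180, draw]
    FD 12: (-319,6) -> (-331,6) [heading=180, draw]
    -- iteration 3/3 --
    FD 20: (-331,6) -> (-351,6) [heading=180, draw]
    FD 12: (-351,6) -> (-363,6) [heading=180, draw]
  ]
  -- iteration 4/4 --
  FD 20: (-363,6) -> (-383,6) [heading=180, draw]
  FD 13: (-383,6) -> (-396,6) [heading=180, draw]
  BK 8: (-396,6) -> (-388,6) [heading=180, draw]
  REPEAT 3 [
    -- iteration 1/3 --
    FD 20: (-388,6) -> (-408,6) [heading=180, draw]
    FD 12: (-408,6) -> (-420,6) [heading=180, draw]
    -- iteration 2/3 --
    FD 20: (-420,6) -> (-440,6) [heading=180, draw]
    FD 12: (-440,6) -> (-452,6) [heading=180, draw]
    -- iteration 3/3 --
    FD 20: (-452,6) -> (-472,6) [heading=180, draw]
    FD 12: (-472,6) -> (-484,6) [heading=180, draw]
  ]
]
Final: pos=(-484,6), heading=180, 36 segment(s) drawn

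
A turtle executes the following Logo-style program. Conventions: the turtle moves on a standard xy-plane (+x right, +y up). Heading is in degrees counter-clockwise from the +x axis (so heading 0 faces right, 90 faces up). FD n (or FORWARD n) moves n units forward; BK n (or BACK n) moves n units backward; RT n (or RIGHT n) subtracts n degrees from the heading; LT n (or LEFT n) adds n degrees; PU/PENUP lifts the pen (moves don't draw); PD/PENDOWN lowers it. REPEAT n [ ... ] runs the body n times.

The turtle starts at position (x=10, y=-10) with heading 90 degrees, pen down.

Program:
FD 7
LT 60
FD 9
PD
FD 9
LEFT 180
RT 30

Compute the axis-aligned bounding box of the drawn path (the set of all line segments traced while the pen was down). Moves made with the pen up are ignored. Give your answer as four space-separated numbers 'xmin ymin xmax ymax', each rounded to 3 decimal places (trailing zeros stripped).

Executing turtle program step by step:
Start: pos=(10,-10), heading=90, pen down
FD 7: (10,-10) -> (10,-3) [heading=90, draw]
LT 60: heading 90 -> 150
FD 9: (10,-3) -> (2.206,1.5) [heading=150, draw]
PD: pen down
FD 9: (2.206,1.5) -> (-5.588,6) [heading=150, draw]
LT 180: heading 150 -> 330
RT 30: heading 330 -> 300
Final: pos=(-5.588,6), heading=300, 3 segment(s) drawn

Segment endpoints: x in {-5.588, 2.206, 10}, y in {-10, -3, 1.5, 6}
xmin=-5.588, ymin=-10, xmax=10, ymax=6

Answer: -5.588 -10 10 6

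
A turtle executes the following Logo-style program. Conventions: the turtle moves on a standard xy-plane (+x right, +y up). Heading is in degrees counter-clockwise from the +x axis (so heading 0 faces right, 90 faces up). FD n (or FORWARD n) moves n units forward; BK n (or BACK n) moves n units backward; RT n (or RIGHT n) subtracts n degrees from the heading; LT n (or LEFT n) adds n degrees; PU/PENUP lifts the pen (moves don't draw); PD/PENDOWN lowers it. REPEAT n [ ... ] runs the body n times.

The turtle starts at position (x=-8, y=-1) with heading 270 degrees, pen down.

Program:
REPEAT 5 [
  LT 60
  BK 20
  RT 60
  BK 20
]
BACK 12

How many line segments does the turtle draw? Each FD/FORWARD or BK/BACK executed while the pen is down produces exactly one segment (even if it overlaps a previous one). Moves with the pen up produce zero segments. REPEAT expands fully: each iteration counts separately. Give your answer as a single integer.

Answer: 11

Derivation:
Executing turtle program step by step:
Start: pos=(-8,-1), heading=270, pen down
REPEAT 5 [
  -- iteration 1/5 --
  LT 60: heading 270 -> 330
  BK 20: (-8,-1) -> (-25.321,9) [heading=330, draw]
  RT 60: heading 330 -> 270
  BK 20: (-25.321,9) -> (-25.321,29) [heading=270, draw]
  -- iteration 2/5 --
  LT 60: heading 270 -> 330
  BK 20: (-25.321,29) -> (-42.641,39) [heading=330, draw]
  RT 60: heading 330 -> 270
  BK 20: (-42.641,39) -> (-42.641,59) [heading=270, draw]
  -- iteration 3/5 --
  LT 60: heading 270 -> 330
  BK 20: (-42.641,59) -> (-59.962,69) [heading=330, draw]
  RT 60: heading 330 -> 270
  BK 20: (-59.962,69) -> (-59.962,89) [heading=270, draw]
  -- iteration 4/5 --
  LT 60: heading 270 -> 330
  BK 20: (-59.962,89) -> (-77.282,99) [heading=330, draw]
  RT 60: heading 330 -> 270
  BK 20: (-77.282,99) -> (-77.282,119) [heading=270, draw]
  -- iteration 5/5 --
  LT 60: heading 270 -> 330
  BK 20: (-77.282,119) -> (-94.603,129) [heading=330, draw]
  RT 60: heading 330 -> 270
  BK 20: (-94.603,129) -> (-94.603,149) [heading=270, draw]
]
BK 12: (-94.603,149) -> (-94.603,161) [heading=270, draw]
Final: pos=(-94.603,161), heading=270, 11 segment(s) drawn
Segments drawn: 11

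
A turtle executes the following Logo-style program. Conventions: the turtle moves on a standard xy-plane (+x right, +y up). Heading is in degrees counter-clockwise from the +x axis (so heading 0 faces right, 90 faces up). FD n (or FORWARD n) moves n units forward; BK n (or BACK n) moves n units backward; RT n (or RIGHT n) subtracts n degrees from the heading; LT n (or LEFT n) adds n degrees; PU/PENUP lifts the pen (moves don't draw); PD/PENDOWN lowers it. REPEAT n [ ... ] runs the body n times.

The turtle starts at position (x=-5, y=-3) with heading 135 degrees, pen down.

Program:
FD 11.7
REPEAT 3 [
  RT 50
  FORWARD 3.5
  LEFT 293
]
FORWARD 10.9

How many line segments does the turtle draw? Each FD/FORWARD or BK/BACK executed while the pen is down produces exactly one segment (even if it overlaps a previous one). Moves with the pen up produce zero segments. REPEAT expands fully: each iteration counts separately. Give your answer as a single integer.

Answer: 5

Derivation:
Executing turtle program step by step:
Start: pos=(-5,-3), heading=135, pen down
FD 11.7: (-5,-3) -> (-13.273,5.273) [heading=135, draw]
REPEAT 3 [
  -- iteration 1/3 --
  RT 50: heading 135 -> 85
  FD 3.5: (-13.273,5.273) -> (-12.968,8.76) [heading=85, draw]
  LT 293: heading 85 -> 18
  -- iteration 2/3 --
  RT 50: heading 18 -> 328
  FD 3.5: (-12.968,8.76) -> (-10,6.905) [heading=328, draw]
  LT 293: heading 328 -> 261
  -- iteration 3/3 --
  RT 50: heading 261 -> 211
  FD 3.5: (-10,6.905) -> (-13,5.102) [heading=211, draw]
  LT 293: heading 211 -> 144
]
FD 10.9: (-13,5.102) -> (-21.818,11.509) [heading=144, draw]
Final: pos=(-21.818,11.509), heading=144, 5 segment(s) drawn
Segments drawn: 5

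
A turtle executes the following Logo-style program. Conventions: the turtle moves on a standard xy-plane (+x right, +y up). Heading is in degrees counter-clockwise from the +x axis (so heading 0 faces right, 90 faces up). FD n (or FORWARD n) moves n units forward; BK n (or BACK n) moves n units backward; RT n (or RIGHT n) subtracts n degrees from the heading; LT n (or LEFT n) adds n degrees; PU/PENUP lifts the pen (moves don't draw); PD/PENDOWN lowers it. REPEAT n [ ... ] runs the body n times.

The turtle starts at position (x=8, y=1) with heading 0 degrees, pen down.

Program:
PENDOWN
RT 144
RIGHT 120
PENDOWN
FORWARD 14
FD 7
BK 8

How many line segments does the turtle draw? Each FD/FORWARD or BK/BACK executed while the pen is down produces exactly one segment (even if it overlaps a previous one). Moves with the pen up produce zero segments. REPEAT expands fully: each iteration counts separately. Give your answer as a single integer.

Answer: 3

Derivation:
Executing turtle program step by step:
Start: pos=(8,1), heading=0, pen down
PD: pen down
RT 144: heading 0 -> 216
RT 120: heading 216 -> 96
PD: pen down
FD 14: (8,1) -> (6.537,14.923) [heading=96, draw]
FD 7: (6.537,14.923) -> (5.805,21.885) [heading=96, draw]
BK 8: (5.805,21.885) -> (6.641,13.929) [heading=96, draw]
Final: pos=(6.641,13.929), heading=96, 3 segment(s) drawn
Segments drawn: 3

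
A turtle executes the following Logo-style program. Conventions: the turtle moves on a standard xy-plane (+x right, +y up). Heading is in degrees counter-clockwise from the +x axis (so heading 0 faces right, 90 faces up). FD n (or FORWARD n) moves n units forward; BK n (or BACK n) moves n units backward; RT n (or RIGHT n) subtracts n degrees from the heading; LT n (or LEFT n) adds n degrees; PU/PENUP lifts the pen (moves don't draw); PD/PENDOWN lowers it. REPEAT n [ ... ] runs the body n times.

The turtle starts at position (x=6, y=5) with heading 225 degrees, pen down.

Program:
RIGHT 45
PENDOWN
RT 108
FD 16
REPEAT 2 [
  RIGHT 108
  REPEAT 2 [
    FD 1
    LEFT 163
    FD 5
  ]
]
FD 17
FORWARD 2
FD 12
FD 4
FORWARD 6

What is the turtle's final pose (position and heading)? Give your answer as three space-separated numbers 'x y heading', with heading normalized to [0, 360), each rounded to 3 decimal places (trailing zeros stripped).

Executing turtle program step by step:
Start: pos=(6,5), heading=225, pen down
RT 45: heading 225 -> 180
PD: pen down
RT 108: heading 180 -> 72
FD 16: (6,5) -> (10.944,20.217) [heading=72, draw]
REPEAT 2 [
  -- iteration 1/2 --
  RT 108: heading 72 -> 324
  REPEAT 2 [
    -- iteration 1/2 --
    FD 1: (10.944,20.217) -> (11.753,19.629) [heading=324, draw]
    LT 163: heading 324 -> 127
    FD 5: (11.753,19.629) -> (8.744,23.622) [heading=127, draw]
    -- iteration 2/2 --
    FD 1: (8.744,23.622) -> (8.142,24.421) [heading=127, draw]
    LT 163: heading 127 -> 290
    FD 5: (8.142,24.421) -> (9.852,19.722) [heading=290, draw]
  ]
  -- iteration 2/2 --
  RT 108: heading 290 -> 182
  REPEAT 2 [
    -- iteration 1/2 --
    FD 1: (9.852,19.722) -> (8.853,19.688) [heading=182, draw]
    LT 163: heading 182 -> 345
    FD 5: (8.853,19.688) -> (13.683,18.393) [heading=345, draw]
    -- iteration 2/2 --
    FD 1: (13.683,18.393) -> (14.649,18.135) [heading=345, draw]
    LT 163: heading 345 -> 148
    FD 5: (14.649,18.135) -> (10.408,20.784) [heading=148, draw]
  ]
]
FD 17: (10.408,20.784) -> (-4.008,29.793) [heading=148, draw]
FD 2: (-4.008,29.793) -> (-5.704,30.853) [heading=148, draw]
FD 12: (-5.704,30.853) -> (-15.881,37.212) [heading=148, draw]
FD 4: (-15.881,37.212) -> (-19.273,39.331) [heading=148, draw]
FD 6: (-19.273,39.331) -> (-24.362,42.511) [heading=148, draw]
Final: pos=(-24.362,42.511), heading=148, 14 segment(s) drawn

Answer: -24.362 42.511 148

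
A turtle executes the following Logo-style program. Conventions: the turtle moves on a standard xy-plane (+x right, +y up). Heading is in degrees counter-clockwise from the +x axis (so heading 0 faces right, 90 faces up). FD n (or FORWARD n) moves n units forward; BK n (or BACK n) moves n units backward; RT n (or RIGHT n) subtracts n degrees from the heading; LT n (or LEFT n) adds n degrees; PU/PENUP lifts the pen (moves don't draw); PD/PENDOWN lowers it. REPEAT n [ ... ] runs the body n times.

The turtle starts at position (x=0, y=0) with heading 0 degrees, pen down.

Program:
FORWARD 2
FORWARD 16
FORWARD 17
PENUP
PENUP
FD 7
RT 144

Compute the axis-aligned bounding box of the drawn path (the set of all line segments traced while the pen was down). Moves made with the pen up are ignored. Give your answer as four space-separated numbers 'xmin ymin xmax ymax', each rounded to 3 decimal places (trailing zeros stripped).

Answer: 0 0 35 0

Derivation:
Executing turtle program step by step:
Start: pos=(0,0), heading=0, pen down
FD 2: (0,0) -> (2,0) [heading=0, draw]
FD 16: (2,0) -> (18,0) [heading=0, draw]
FD 17: (18,0) -> (35,0) [heading=0, draw]
PU: pen up
PU: pen up
FD 7: (35,0) -> (42,0) [heading=0, move]
RT 144: heading 0 -> 216
Final: pos=(42,0), heading=216, 3 segment(s) drawn

Segment endpoints: x in {0, 2, 18, 35}, y in {0}
xmin=0, ymin=0, xmax=35, ymax=0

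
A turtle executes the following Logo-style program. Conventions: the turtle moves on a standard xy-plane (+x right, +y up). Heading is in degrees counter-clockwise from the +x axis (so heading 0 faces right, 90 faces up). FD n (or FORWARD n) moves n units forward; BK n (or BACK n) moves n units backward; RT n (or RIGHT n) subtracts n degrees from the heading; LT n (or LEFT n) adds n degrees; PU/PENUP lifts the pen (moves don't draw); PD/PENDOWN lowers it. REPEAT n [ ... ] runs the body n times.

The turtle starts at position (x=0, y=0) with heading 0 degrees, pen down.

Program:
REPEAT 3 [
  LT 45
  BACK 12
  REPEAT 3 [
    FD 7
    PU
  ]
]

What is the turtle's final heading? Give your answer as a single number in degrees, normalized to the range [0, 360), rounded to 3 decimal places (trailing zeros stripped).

Executing turtle program step by step:
Start: pos=(0,0), heading=0, pen down
REPEAT 3 [
  -- iteration 1/3 --
  LT 45: heading 0 -> 45
  BK 12: (0,0) -> (-8.485,-8.485) [heading=45, draw]
  REPEAT 3 [
    -- iteration 1/3 --
    FD 7: (-8.485,-8.485) -> (-3.536,-3.536) [heading=45, draw]
    PU: pen up
    -- iteration 2/3 --
    FD 7: (-3.536,-3.536) -> (1.414,1.414) [heading=45, move]
    PU: pen up
    -- iteration 3/3 --
    FD 7: (1.414,1.414) -> (6.364,6.364) [heading=45, move]
    PU: pen up
  ]
  -- iteration 2/3 --
  LT 45: heading 45 -> 90
  BK 12: (6.364,6.364) -> (6.364,-5.636) [heading=90, move]
  REPEAT 3 [
    -- iteration 1/3 --
    FD 7: (6.364,-5.636) -> (6.364,1.364) [heading=90, move]
    PU: pen up
    -- iteration 2/3 --
    FD 7: (6.364,1.364) -> (6.364,8.364) [heading=90, move]
    PU: pen up
    -- iteration 3/3 --
    FD 7: (6.364,8.364) -> (6.364,15.364) [heading=90, move]
    PU: pen up
  ]
  -- iteration 3/3 --
  LT 45: heading 90 -> 135
  BK 12: (6.364,15.364) -> (14.849,6.879) [heading=135, move]
  REPEAT 3 [
    -- iteration 1/3 --
    FD 7: (14.849,6.879) -> (9.899,11.828) [heading=135, move]
    PU: pen up
    -- iteration 2/3 --
    FD 7: (9.899,11.828) -> (4.95,16.778) [heading=135, move]
    PU: pen up
    -- iteration 3/3 --
    FD 7: (4.95,16.778) -> (0,21.728) [heading=135, move]
    PU: pen up
  ]
]
Final: pos=(0,21.728), heading=135, 2 segment(s) drawn

Answer: 135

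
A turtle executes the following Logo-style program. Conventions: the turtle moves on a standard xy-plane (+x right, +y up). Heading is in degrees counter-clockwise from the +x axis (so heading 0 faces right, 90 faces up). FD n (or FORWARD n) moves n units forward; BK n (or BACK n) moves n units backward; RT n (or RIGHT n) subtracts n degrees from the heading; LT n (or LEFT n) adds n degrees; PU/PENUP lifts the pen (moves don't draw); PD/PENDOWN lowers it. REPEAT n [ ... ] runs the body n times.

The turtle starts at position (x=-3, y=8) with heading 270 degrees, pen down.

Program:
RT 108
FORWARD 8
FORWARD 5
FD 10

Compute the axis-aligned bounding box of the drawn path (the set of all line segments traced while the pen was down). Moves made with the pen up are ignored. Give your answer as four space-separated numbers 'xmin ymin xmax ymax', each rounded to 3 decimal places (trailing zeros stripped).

Answer: -24.874 8 -3 15.107

Derivation:
Executing turtle program step by step:
Start: pos=(-3,8), heading=270, pen down
RT 108: heading 270 -> 162
FD 8: (-3,8) -> (-10.608,10.472) [heading=162, draw]
FD 5: (-10.608,10.472) -> (-15.364,12.017) [heading=162, draw]
FD 10: (-15.364,12.017) -> (-24.874,15.107) [heading=162, draw]
Final: pos=(-24.874,15.107), heading=162, 3 segment(s) drawn

Segment endpoints: x in {-24.874, -15.364, -10.608, -3}, y in {8, 10.472, 12.017, 15.107}
xmin=-24.874, ymin=8, xmax=-3, ymax=15.107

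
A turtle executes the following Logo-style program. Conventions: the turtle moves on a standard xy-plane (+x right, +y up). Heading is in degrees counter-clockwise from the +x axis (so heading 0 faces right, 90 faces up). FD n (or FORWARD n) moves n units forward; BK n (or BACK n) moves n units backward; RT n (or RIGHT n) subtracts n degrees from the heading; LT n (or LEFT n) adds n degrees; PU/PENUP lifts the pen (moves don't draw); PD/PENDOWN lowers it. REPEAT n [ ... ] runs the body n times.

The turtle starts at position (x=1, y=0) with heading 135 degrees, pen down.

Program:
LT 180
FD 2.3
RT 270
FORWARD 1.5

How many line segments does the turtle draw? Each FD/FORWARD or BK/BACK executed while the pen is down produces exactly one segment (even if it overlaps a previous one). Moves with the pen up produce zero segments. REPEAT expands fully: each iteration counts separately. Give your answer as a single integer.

Answer: 2

Derivation:
Executing turtle program step by step:
Start: pos=(1,0), heading=135, pen down
LT 180: heading 135 -> 315
FD 2.3: (1,0) -> (2.626,-1.626) [heading=315, draw]
RT 270: heading 315 -> 45
FD 1.5: (2.626,-1.626) -> (3.687,-0.566) [heading=45, draw]
Final: pos=(3.687,-0.566), heading=45, 2 segment(s) drawn
Segments drawn: 2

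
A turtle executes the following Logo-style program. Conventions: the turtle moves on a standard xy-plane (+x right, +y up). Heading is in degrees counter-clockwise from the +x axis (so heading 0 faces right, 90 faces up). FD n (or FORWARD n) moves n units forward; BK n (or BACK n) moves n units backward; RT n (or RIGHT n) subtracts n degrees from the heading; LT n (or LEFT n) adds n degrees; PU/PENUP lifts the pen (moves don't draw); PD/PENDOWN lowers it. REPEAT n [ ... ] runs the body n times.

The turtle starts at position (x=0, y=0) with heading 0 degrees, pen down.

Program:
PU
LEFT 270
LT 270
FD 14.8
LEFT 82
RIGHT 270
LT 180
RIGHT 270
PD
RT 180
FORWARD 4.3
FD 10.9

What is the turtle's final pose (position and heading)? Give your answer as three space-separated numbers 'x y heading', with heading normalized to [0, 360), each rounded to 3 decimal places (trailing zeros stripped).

Executing turtle program step by step:
Start: pos=(0,0), heading=0, pen down
PU: pen up
LT 270: heading 0 -> 270
LT 270: heading 270 -> 180
FD 14.8: (0,0) -> (-14.8,0) [heading=180, move]
LT 82: heading 180 -> 262
RT 270: heading 262 -> 352
LT 180: heading 352 -> 172
RT 270: heading 172 -> 262
PD: pen down
RT 180: heading 262 -> 82
FD 4.3: (-14.8,0) -> (-14.202,4.258) [heading=82, draw]
FD 10.9: (-14.202,4.258) -> (-12.685,15.052) [heading=82, draw]
Final: pos=(-12.685,15.052), heading=82, 2 segment(s) drawn

Answer: -12.685 15.052 82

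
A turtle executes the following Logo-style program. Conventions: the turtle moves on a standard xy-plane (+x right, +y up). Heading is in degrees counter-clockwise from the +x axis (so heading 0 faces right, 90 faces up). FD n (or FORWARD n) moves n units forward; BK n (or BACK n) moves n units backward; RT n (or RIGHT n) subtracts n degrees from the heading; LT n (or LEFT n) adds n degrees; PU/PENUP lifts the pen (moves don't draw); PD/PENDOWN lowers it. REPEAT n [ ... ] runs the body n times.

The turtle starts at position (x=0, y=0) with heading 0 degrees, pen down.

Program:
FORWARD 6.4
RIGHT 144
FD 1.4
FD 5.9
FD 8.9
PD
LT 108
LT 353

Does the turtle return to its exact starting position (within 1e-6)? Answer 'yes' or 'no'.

Executing turtle program step by step:
Start: pos=(0,0), heading=0, pen down
FD 6.4: (0,0) -> (6.4,0) [heading=0, draw]
RT 144: heading 0 -> 216
FD 1.4: (6.4,0) -> (5.267,-0.823) [heading=216, draw]
FD 5.9: (5.267,-0.823) -> (0.494,-4.291) [heading=216, draw]
FD 8.9: (0.494,-4.291) -> (-6.706,-9.522) [heading=216, draw]
PD: pen down
LT 108: heading 216 -> 324
LT 353: heading 324 -> 317
Final: pos=(-6.706,-9.522), heading=317, 4 segment(s) drawn

Start position: (0, 0)
Final position: (-6.706, -9.522)
Distance = 11.647; >= 1e-6 -> NOT closed

Answer: no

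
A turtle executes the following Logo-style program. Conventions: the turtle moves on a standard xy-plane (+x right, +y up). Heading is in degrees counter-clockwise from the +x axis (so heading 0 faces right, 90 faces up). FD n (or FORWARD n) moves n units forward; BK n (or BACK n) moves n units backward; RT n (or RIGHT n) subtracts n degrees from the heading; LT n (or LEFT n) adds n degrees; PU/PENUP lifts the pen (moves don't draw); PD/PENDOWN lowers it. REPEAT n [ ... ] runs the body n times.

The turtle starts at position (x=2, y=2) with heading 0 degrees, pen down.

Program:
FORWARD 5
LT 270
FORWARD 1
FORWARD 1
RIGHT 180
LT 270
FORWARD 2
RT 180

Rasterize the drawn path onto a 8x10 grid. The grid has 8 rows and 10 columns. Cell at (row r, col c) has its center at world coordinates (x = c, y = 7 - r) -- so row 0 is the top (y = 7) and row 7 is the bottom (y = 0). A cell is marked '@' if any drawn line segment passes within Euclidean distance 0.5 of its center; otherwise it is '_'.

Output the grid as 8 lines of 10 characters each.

Answer: __________
__________
__________
__________
__________
__@@@@@@__
_______@__
_______@@@

Derivation:
Segment 0: (2,2) -> (7,2)
Segment 1: (7,2) -> (7,1)
Segment 2: (7,1) -> (7,0)
Segment 3: (7,0) -> (9,-0)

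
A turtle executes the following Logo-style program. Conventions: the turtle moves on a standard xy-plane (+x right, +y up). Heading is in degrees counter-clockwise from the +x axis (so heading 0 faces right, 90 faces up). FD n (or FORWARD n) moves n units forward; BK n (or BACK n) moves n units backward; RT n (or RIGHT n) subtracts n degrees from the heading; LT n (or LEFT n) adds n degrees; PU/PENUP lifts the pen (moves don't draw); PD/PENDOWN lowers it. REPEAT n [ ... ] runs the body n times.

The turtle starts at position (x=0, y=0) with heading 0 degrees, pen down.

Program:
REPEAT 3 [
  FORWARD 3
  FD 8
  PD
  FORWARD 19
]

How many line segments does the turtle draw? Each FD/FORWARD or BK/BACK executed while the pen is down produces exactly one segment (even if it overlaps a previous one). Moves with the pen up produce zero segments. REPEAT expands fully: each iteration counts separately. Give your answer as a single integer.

Answer: 9

Derivation:
Executing turtle program step by step:
Start: pos=(0,0), heading=0, pen down
REPEAT 3 [
  -- iteration 1/3 --
  FD 3: (0,0) -> (3,0) [heading=0, draw]
  FD 8: (3,0) -> (11,0) [heading=0, draw]
  PD: pen down
  FD 19: (11,0) -> (30,0) [heading=0, draw]
  -- iteration 2/3 --
  FD 3: (30,0) -> (33,0) [heading=0, draw]
  FD 8: (33,0) -> (41,0) [heading=0, draw]
  PD: pen down
  FD 19: (41,0) -> (60,0) [heading=0, draw]
  -- iteration 3/3 --
  FD 3: (60,0) -> (63,0) [heading=0, draw]
  FD 8: (63,0) -> (71,0) [heading=0, draw]
  PD: pen down
  FD 19: (71,0) -> (90,0) [heading=0, draw]
]
Final: pos=(90,0), heading=0, 9 segment(s) drawn
Segments drawn: 9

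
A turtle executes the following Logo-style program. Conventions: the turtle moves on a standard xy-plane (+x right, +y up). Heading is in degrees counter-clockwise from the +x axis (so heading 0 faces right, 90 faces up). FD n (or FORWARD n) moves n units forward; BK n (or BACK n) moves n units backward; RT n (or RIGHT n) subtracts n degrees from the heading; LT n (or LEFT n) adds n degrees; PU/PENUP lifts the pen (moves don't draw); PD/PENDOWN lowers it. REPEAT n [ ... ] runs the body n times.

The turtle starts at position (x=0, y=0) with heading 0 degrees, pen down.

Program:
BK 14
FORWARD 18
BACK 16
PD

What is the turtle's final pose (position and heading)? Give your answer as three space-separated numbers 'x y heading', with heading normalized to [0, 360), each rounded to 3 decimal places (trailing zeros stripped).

Executing turtle program step by step:
Start: pos=(0,0), heading=0, pen down
BK 14: (0,0) -> (-14,0) [heading=0, draw]
FD 18: (-14,0) -> (4,0) [heading=0, draw]
BK 16: (4,0) -> (-12,0) [heading=0, draw]
PD: pen down
Final: pos=(-12,0), heading=0, 3 segment(s) drawn

Answer: -12 0 0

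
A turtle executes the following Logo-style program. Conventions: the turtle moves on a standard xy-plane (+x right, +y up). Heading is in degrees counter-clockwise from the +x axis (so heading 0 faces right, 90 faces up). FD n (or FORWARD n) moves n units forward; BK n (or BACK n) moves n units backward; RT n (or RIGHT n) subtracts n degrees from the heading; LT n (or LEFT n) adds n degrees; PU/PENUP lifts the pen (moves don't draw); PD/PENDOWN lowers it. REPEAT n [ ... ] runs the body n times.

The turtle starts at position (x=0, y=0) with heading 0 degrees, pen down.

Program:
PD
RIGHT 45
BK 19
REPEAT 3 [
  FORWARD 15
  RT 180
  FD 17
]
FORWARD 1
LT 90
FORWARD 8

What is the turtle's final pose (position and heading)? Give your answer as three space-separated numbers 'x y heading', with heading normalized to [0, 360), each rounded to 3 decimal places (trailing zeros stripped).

Executing turtle program step by step:
Start: pos=(0,0), heading=0, pen down
PD: pen down
RT 45: heading 0 -> 315
BK 19: (0,0) -> (-13.435,13.435) [heading=315, draw]
REPEAT 3 [
  -- iteration 1/3 --
  FD 15: (-13.435,13.435) -> (-2.828,2.828) [heading=315, draw]
  RT 180: heading 315 -> 135
  FD 17: (-2.828,2.828) -> (-14.849,14.849) [heading=135, draw]
  -- iteration 2/3 --
  FD 15: (-14.849,14.849) -> (-25.456,25.456) [heading=135, draw]
  RT 180: heading 135 -> 315
  FD 17: (-25.456,25.456) -> (-13.435,13.435) [heading=315, draw]
  -- iteration 3/3 --
  FD 15: (-13.435,13.435) -> (-2.828,2.828) [heading=315, draw]
  RT 180: heading 315 -> 135
  FD 17: (-2.828,2.828) -> (-14.849,14.849) [heading=135, draw]
]
FD 1: (-14.849,14.849) -> (-15.556,15.556) [heading=135, draw]
LT 90: heading 135 -> 225
FD 8: (-15.556,15.556) -> (-21.213,9.899) [heading=225, draw]
Final: pos=(-21.213,9.899), heading=225, 9 segment(s) drawn

Answer: -21.213 9.899 225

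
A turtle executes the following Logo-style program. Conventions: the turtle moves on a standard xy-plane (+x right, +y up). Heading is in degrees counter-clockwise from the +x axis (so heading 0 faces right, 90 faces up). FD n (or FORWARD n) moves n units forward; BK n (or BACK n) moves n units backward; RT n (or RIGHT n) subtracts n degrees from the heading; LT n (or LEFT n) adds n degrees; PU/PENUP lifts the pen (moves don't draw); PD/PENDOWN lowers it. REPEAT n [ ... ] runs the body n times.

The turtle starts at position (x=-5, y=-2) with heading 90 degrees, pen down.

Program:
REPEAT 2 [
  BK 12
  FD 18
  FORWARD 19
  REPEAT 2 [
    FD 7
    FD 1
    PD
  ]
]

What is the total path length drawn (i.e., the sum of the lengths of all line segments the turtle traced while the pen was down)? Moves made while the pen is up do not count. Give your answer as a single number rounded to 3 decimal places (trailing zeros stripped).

Answer: 130

Derivation:
Executing turtle program step by step:
Start: pos=(-5,-2), heading=90, pen down
REPEAT 2 [
  -- iteration 1/2 --
  BK 12: (-5,-2) -> (-5,-14) [heading=90, draw]
  FD 18: (-5,-14) -> (-5,4) [heading=90, draw]
  FD 19: (-5,4) -> (-5,23) [heading=90, draw]
  REPEAT 2 [
    -- iteration 1/2 --
    FD 7: (-5,23) -> (-5,30) [heading=90, draw]
    FD 1: (-5,30) -> (-5,31) [heading=90, draw]
    PD: pen down
    -- iteration 2/2 --
    FD 7: (-5,31) -> (-5,38) [heading=90, draw]
    FD 1: (-5,38) -> (-5,39) [heading=90, draw]
    PD: pen down
  ]
  -- iteration 2/2 --
  BK 12: (-5,39) -> (-5,27) [heading=90, draw]
  FD 18: (-5,27) -> (-5,45) [heading=90, draw]
  FD 19: (-5,45) -> (-5,64) [heading=90, draw]
  REPEAT 2 [
    -- iteration 1/2 --
    FD 7: (-5,64) -> (-5,71) [heading=90, draw]
    FD 1: (-5,71) -> (-5,72) [heading=90, draw]
    PD: pen down
    -- iteration 2/2 --
    FD 7: (-5,72) -> (-5,79) [heading=90, draw]
    FD 1: (-5,79) -> (-5,80) [heading=90, draw]
    PD: pen down
  ]
]
Final: pos=(-5,80), heading=90, 14 segment(s) drawn

Segment lengths:
  seg 1: (-5,-2) -> (-5,-14), length = 12
  seg 2: (-5,-14) -> (-5,4), length = 18
  seg 3: (-5,4) -> (-5,23), length = 19
  seg 4: (-5,23) -> (-5,30), length = 7
  seg 5: (-5,30) -> (-5,31), length = 1
  seg 6: (-5,31) -> (-5,38), length = 7
  seg 7: (-5,38) -> (-5,39), length = 1
  seg 8: (-5,39) -> (-5,27), length = 12
  seg 9: (-5,27) -> (-5,45), length = 18
  seg 10: (-5,45) -> (-5,64), length = 19
  seg 11: (-5,64) -> (-5,71), length = 7
  seg 12: (-5,71) -> (-5,72), length = 1
  seg 13: (-5,72) -> (-5,79), length = 7
  seg 14: (-5,79) -> (-5,80), length = 1
Total = 130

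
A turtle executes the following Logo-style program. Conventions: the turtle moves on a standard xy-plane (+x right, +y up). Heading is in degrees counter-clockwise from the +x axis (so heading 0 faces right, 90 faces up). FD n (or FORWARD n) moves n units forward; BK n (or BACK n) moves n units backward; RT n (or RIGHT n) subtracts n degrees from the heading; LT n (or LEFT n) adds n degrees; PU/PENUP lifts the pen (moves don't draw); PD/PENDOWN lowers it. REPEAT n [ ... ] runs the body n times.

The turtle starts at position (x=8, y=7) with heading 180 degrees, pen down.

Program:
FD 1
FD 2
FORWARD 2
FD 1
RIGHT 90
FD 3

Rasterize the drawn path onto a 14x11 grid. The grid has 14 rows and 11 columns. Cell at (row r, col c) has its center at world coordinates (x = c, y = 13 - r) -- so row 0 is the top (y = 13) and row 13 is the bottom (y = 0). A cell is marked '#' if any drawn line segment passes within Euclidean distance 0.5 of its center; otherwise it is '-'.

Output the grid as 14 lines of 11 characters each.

Answer: -----------
-----------
-----------
--#--------
--#--------
--#--------
--#######--
-----------
-----------
-----------
-----------
-----------
-----------
-----------

Derivation:
Segment 0: (8,7) -> (7,7)
Segment 1: (7,7) -> (5,7)
Segment 2: (5,7) -> (3,7)
Segment 3: (3,7) -> (2,7)
Segment 4: (2,7) -> (2,10)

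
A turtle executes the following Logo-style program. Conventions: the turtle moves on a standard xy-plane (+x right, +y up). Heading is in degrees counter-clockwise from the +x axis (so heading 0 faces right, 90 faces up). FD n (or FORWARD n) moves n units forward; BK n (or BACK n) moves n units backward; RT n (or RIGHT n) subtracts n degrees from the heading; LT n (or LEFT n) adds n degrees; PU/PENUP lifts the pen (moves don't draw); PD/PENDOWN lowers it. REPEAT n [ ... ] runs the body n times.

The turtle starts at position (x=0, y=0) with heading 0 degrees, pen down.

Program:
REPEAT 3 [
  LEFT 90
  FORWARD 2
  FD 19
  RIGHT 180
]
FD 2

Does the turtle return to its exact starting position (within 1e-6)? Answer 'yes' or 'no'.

Answer: no

Derivation:
Executing turtle program step by step:
Start: pos=(0,0), heading=0, pen down
REPEAT 3 [
  -- iteration 1/3 --
  LT 90: heading 0 -> 90
  FD 2: (0,0) -> (0,2) [heading=90, draw]
  FD 19: (0,2) -> (0,21) [heading=90, draw]
  RT 180: heading 90 -> 270
  -- iteration 2/3 --
  LT 90: heading 270 -> 0
  FD 2: (0,21) -> (2,21) [heading=0, draw]
  FD 19: (2,21) -> (21,21) [heading=0, draw]
  RT 180: heading 0 -> 180
  -- iteration 3/3 --
  LT 90: heading 180 -> 270
  FD 2: (21,21) -> (21,19) [heading=270, draw]
  FD 19: (21,19) -> (21,0) [heading=270, draw]
  RT 180: heading 270 -> 90
]
FD 2: (21,0) -> (21,2) [heading=90, draw]
Final: pos=(21,2), heading=90, 7 segment(s) drawn

Start position: (0, 0)
Final position: (21, 2)
Distance = 21.095; >= 1e-6 -> NOT closed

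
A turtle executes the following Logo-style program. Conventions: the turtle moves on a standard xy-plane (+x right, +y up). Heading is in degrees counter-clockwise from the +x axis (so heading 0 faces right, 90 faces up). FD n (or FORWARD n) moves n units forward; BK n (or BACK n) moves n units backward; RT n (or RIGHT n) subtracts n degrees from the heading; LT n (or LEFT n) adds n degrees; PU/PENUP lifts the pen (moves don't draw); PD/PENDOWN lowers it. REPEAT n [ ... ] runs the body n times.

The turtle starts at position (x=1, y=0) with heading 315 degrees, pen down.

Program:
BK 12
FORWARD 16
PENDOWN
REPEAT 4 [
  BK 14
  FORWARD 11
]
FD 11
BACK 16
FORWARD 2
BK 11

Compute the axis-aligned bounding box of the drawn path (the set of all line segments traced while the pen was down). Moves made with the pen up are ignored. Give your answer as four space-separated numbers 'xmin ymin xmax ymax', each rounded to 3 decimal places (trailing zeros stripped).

Answer: -14.556 -2.828 3.828 15.556

Derivation:
Executing turtle program step by step:
Start: pos=(1,0), heading=315, pen down
BK 12: (1,0) -> (-7.485,8.485) [heading=315, draw]
FD 16: (-7.485,8.485) -> (3.828,-2.828) [heading=315, draw]
PD: pen down
REPEAT 4 [
  -- iteration 1/4 --
  BK 14: (3.828,-2.828) -> (-6.071,7.071) [heading=315, draw]
  FD 11: (-6.071,7.071) -> (1.707,-0.707) [heading=315, draw]
  -- iteration 2/4 --
  BK 14: (1.707,-0.707) -> (-8.192,9.192) [heading=315, draw]
  FD 11: (-8.192,9.192) -> (-0.414,1.414) [heading=315, draw]
  -- iteration 3/4 --
  BK 14: (-0.414,1.414) -> (-10.314,11.314) [heading=315, draw]
  FD 11: (-10.314,11.314) -> (-2.536,3.536) [heading=315, draw]
  -- iteration 4/4 --
  BK 14: (-2.536,3.536) -> (-12.435,13.435) [heading=315, draw]
  FD 11: (-12.435,13.435) -> (-4.657,5.657) [heading=315, draw]
]
FD 11: (-4.657,5.657) -> (3.121,-2.121) [heading=315, draw]
BK 16: (3.121,-2.121) -> (-8.192,9.192) [heading=315, draw]
FD 2: (-8.192,9.192) -> (-6.778,7.778) [heading=315, draw]
BK 11: (-6.778,7.778) -> (-14.556,15.556) [heading=315, draw]
Final: pos=(-14.556,15.556), heading=315, 14 segment(s) drawn

Segment endpoints: x in {-14.556, -12.435, -10.314, -8.192, -7.485, -6.778, -6.071, -4.657, -2.536, -0.414, 1, 1.707, 3.121, 3.828}, y in {-2.828, -2.121, -0.707, 0, 1.414, 3.536, 5.657, 7.071, 7.778, 8.485, 9.192, 9.192, 11.314, 13.435, 15.556}
xmin=-14.556, ymin=-2.828, xmax=3.828, ymax=15.556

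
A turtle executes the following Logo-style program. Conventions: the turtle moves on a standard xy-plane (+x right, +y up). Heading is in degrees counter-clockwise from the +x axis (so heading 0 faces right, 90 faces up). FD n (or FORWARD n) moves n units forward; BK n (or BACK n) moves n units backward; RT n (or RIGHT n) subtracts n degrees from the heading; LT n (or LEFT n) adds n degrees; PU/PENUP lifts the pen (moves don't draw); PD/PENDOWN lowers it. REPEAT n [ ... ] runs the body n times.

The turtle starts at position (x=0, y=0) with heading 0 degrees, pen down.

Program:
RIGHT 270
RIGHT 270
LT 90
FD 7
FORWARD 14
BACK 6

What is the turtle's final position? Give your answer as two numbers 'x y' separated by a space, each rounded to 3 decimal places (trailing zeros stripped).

Answer: 0 -15

Derivation:
Executing turtle program step by step:
Start: pos=(0,0), heading=0, pen down
RT 270: heading 0 -> 90
RT 270: heading 90 -> 180
LT 90: heading 180 -> 270
FD 7: (0,0) -> (0,-7) [heading=270, draw]
FD 14: (0,-7) -> (0,-21) [heading=270, draw]
BK 6: (0,-21) -> (0,-15) [heading=270, draw]
Final: pos=(0,-15), heading=270, 3 segment(s) drawn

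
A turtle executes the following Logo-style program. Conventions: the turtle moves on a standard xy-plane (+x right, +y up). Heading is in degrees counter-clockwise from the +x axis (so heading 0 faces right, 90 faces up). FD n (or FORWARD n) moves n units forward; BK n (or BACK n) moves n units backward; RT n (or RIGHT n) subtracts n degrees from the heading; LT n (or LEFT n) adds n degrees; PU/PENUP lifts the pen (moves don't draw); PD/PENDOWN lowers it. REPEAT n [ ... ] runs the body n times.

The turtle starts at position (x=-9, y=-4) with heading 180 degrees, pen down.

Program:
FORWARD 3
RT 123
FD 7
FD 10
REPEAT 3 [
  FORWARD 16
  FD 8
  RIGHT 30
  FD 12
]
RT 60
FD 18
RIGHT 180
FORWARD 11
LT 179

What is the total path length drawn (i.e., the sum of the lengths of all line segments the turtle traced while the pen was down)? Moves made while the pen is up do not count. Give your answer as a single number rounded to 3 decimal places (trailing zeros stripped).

Executing turtle program step by step:
Start: pos=(-9,-4), heading=180, pen down
FD 3: (-9,-4) -> (-12,-4) [heading=180, draw]
RT 123: heading 180 -> 57
FD 7: (-12,-4) -> (-8.188,1.871) [heading=57, draw]
FD 10: (-8.188,1.871) -> (-2.741,10.257) [heading=57, draw]
REPEAT 3 [
  -- iteration 1/3 --
  FD 16: (-2.741,10.257) -> (5.973,23.676) [heading=57, draw]
  FD 8: (5.973,23.676) -> (10.33,30.385) [heading=57, draw]
  RT 30: heading 57 -> 27
  FD 12: (10.33,30.385) -> (21.022,35.833) [heading=27, draw]
  -- iteration 2/3 --
  FD 16: (21.022,35.833) -> (35.278,43.097) [heading=27, draw]
  FD 8: (35.278,43.097) -> (42.406,46.729) [heading=27, draw]
  RT 30: heading 27 -> 357
  FD 12: (42.406,46.729) -> (54.39,46.101) [heading=357, draw]
  -- iteration 3/3 --
  FD 16: (54.39,46.101) -> (70.368,45.264) [heading=357, draw]
  FD 8: (70.368,45.264) -> (78.357,44.845) [heading=357, draw]
  RT 30: heading 357 -> 327
  FD 12: (78.357,44.845) -> (88.421,38.309) [heading=327, draw]
]
RT 60: heading 327 -> 267
FD 18: (88.421,38.309) -> (87.479,20.334) [heading=267, draw]
RT 180: heading 267 -> 87
FD 11: (87.479,20.334) -> (88.055,31.319) [heading=87, draw]
LT 179: heading 87 -> 266
Final: pos=(88.055,31.319), heading=266, 14 segment(s) drawn

Segment lengths:
  seg 1: (-9,-4) -> (-12,-4), length = 3
  seg 2: (-12,-4) -> (-8.188,1.871), length = 7
  seg 3: (-8.188,1.871) -> (-2.741,10.257), length = 10
  seg 4: (-2.741,10.257) -> (5.973,23.676), length = 16
  seg 5: (5.973,23.676) -> (10.33,30.385), length = 8
  seg 6: (10.33,30.385) -> (21.022,35.833), length = 12
  seg 7: (21.022,35.833) -> (35.278,43.097), length = 16
  seg 8: (35.278,43.097) -> (42.406,46.729), length = 8
  seg 9: (42.406,46.729) -> (54.39,46.101), length = 12
  seg 10: (54.39,46.101) -> (70.368,45.264), length = 16
  seg 11: (70.368,45.264) -> (78.357,44.845), length = 8
  seg 12: (78.357,44.845) -> (88.421,38.309), length = 12
  seg 13: (88.421,38.309) -> (87.479,20.334), length = 18
  seg 14: (87.479,20.334) -> (88.055,31.319), length = 11
Total = 157

Answer: 157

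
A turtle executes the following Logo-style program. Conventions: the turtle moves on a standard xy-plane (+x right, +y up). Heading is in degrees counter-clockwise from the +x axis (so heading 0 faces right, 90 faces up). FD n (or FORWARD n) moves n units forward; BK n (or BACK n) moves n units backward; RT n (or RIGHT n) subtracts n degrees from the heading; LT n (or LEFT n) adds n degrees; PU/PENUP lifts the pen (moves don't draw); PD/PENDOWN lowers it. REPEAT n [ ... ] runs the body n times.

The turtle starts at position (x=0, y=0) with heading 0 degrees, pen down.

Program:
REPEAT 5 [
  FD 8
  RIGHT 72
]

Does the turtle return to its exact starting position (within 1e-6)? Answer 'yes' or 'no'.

Answer: yes

Derivation:
Executing turtle program step by step:
Start: pos=(0,0), heading=0, pen down
REPEAT 5 [
  -- iteration 1/5 --
  FD 8: (0,0) -> (8,0) [heading=0, draw]
  RT 72: heading 0 -> 288
  -- iteration 2/5 --
  FD 8: (8,0) -> (10.472,-7.608) [heading=288, draw]
  RT 72: heading 288 -> 216
  -- iteration 3/5 --
  FD 8: (10.472,-7.608) -> (4,-12.311) [heading=216, draw]
  RT 72: heading 216 -> 144
  -- iteration 4/5 --
  FD 8: (4,-12.311) -> (-2.472,-7.608) [heading=144, draw]
  RT 72: heading 144 -> 72
  -- iteration 5/5 --
  FD 8: (-2.472,-7.608) -> (0,0) [heading=72, draw]
  RT 72: heading 72 -> 0
]
Final: pos=(0,0), heading=0, 5 segment(s) drawn

Start position: (0, 0)
Final position: (0, 0)
Distance = 0; < 1e-6 -> CLOSED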